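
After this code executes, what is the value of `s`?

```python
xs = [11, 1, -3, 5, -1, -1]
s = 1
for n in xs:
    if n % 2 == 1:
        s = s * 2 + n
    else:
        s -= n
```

425

n=11: odd, s = 1*2+11 = 13
n=1: odd, s = 13*2+1 = 27
n=-3: odd, s = 27*2+(-3) = 51
n=5: odd, s = 51*2+5 = 107
n=-1: odd, s = 107*2+(-1) = 213
n=-1: odd, s = 213*2+(-1) = 425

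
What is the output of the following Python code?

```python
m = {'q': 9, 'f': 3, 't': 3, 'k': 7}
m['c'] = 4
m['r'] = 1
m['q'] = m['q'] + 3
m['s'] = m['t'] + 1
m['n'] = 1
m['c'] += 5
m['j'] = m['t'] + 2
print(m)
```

m['c'] = 4 → {'q': 9, 'f': 3, 't': 3, 'k': 7, 'c': 4}
m['r'] = 1 → {'q': 9, 'f': 3, 't': 3, 'k': 7, 'c': 4, 'r': 1}
m['q'] = m['q']+3 = 12 → {'q': 12, 'f': 3, 't': 3, 'k': 7, 'c': 4, 'r': 1}
m['s'] = m['t']+1 = 4 → {'q': 12, 'f': 3, 't': 3, 'k': 7, 'c': 4, 'r': 1, 's': 4}
m['n'] = 1 → {'q': 12, 'f': 3, 't': 3, 'k': 7, 'c': 4, 'r': 1, 's': 4, 'n': 1}
m['c'] = 4+5 = 9 → {'q': 12, 'f': 3, 't': 3, 'k': 7, 'c': 9, 'r': 1, 's': 4, 'n': 1}
m['j'] = m['t']+2 = 5 → {'q': 12, 'f': 3, 't': 3, 'k': 7, 'c': 9, 'r': 1, 's': 4, 'n': 1, 'j': 5}

{'q': 12, 'f': 3, 't': 3, 'k': 7, 'c': 9, 'r': 1, 's': 4, 'n': 1, 'j': 5}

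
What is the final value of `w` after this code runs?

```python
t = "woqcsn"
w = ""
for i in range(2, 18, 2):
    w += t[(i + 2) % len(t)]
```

i=2: add t[4]='s' → 's'
i=4: add t[0]='w' → 'sw'
i=6: add t[2]='q' → 'swq'
i=8: add t[4]='s' → 'swqs'
i=10: add t[0]='w' → 'swqsw'
i=12: add t[2]='q' → 'swqswq'
i=14: add t[4]='s' → 'swqswqs'
i=16: add t[0]='w' → 'swqswqsw'

'swqswqsw'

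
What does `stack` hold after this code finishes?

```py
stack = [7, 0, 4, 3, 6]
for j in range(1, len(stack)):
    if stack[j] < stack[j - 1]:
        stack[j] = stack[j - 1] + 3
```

j=1: 0<7, stack[1] = 7+3 = 10 → [7, 10, 4, 3, 6]
j=2: 4<10, stack[2] = 10+3 = 13 → [7, 10, 13, 3, 6]
j=3: 3<13, stack[3] = 13+3 = 16 → [7, 10, 13, 16, 6]
j=4: 6<16, stack[4] = 16+3 = 19 → [7, 10, 13, 16, 19]

[7, 10, 13, 16, 19]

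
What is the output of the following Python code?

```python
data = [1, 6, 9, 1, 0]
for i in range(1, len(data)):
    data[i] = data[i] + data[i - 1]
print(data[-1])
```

i=1: data[1] = 6+1 = 7 → [1, 7, 9, 1, 0]
i=2: data[2] = 9+7 = 16 → [1, 7, 16, 1, 0]
i=3: data[3] = 1+16 = 17 → [1, 7, 16, 17, 0]
i=4: data[4] = 0+17 = 17 → [1, 7, 16, 17, 17]

17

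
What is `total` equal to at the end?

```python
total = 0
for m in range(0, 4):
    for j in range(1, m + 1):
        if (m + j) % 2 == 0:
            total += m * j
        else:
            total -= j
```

m=1,j=1: even sum, total = 0+1 = 1
m=2,j=1: odd sum, total = 1-1 = 0
m=2,j=2: even sum, total = 0+4 = 4
m=3,j=1: even sum, total = 4+3 = 7
m=3,j=2: odd sum, total = 7-2 = 5
m=3,j=3: even sum, total = 5+9 = 14

14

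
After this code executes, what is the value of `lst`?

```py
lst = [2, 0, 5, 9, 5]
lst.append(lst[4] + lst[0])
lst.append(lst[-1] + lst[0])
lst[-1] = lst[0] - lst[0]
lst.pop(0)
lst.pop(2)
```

[0, 5, 5, 7, 0]

append lst[4]+lst[0] = 5+2 = 7 → [2, 0, 5, 9, 5, 7]
append lst[-1]+lst[0] = 7+2 = 9 → [2, 0, 5, 9, 5, 7, 9]
lst[-1] = lst[0]-lst[0] = 2-2 = 0 → [2, 0, 5, 9, 5, 7, 0]
pop(0) removes 2 → [0, 5, 9, 5, 7, 0]
pop(2) removes 9 → [0, 5, 5, 7, 0]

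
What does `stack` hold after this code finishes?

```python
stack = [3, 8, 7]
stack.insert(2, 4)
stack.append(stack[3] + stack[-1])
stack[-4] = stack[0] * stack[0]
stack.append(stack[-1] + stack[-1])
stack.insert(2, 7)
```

[3, 9, 7, 4, 7, 14, 28]

insert 4 at 2 → [3, 8, 4, 7]
append stack[3]+stack[-1] = 7+7 = 14 → [3, 8, 4, 7, 14]
stack[-4] = stack[0]*stack[0] = 3*3 = 9 → [3, 9, 4, 7, 14]
append stack[-1]+stack[-1] = 14+14 = 28 → [3, 9, 4, 7, 14, 28]
insert 7 at 2 → [3, 9, 7, 4, 7, 14, 28]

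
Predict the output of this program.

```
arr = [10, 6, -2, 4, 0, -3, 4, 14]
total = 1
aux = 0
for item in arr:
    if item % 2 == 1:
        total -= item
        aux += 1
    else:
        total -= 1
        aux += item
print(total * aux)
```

-111

item=10: not odd, total = 1-1 = 0; aux=10
item=6: not odd, total = 0-1 = -1; aux=16
item=-2: not odd, total = (-1)-1 = -2; aux=14
item=4: not odd, total = (-2)-1 = -3; aux=18
item=0: not odd, total = (-3)-1 = -4; aux=18
item=-3: odd, total = (-4)-(-3) = -1; aux=19
item=4: not odd, total = (-1)-1 = -2; aux=23
item=14: not odd, total = (-2)-1 = -3; aux=37
total*aux = (-3)*37 = -111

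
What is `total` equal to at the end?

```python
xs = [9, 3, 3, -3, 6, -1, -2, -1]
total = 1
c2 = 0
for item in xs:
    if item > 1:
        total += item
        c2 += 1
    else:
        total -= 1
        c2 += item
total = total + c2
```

item=9: >1, total = 1+9 = 10; c2=1
item=3: >1, total = 10+3 = 13; c2=2
item=3: >1, total = 13+3 = 16; c2=3
item=-3: not >1, total = 16-1 = 15; c2=0
item=6: >1, total = 15+6 = 21; c2=1
item=-1: not >1, total = 21-1 = 20; c2=0
item=-2: not >1, total = 20-1 = 19; c2=-2
item=-1: not >1, total = 19-1 = 18; c2=-3
total+c2 = 18+(-3) = 15

15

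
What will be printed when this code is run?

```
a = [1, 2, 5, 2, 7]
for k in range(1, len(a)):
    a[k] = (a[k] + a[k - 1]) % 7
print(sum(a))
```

k=1: a[1] = (2+1)%7 = 3 → [1, 3, 5, 2, 7]
k=2: a[2] = (5+3)%7 = 1 → [1, 3, 1, 2, 7]
k=3: a[3] = (2+1)%7 = 3 → [1, 3, 1, 3, 7]
k=4: a[4] = (7+3)%7 = 3 → [1, 3, 1, 3, 3]
sum = 11

11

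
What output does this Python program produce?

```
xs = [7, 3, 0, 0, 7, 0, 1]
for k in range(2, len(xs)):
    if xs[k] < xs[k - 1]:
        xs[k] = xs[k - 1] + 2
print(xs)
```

k=2: 0<3, xs[2] = 3+2 = 5 → [7, 3, 5, 0, 7, 0, 1]
k=3: 0<5, xs[3] = 5+2 = 7 → [7, 3, 5, 7, 7, 0, 1]
k=4: 7>=7, unchanged → [7, 3, 5, 7, 7, 0, 1]
k=5: 0<7, xs[5] = 7+2 = 9 → [7, 3, 5, 7, 7, 9, 1]
k=6: 1<9, xs[6] = 9+2 = 11 → [7, 3, 5, 7, 7, 9, 11]

[7, 3, 5, 7, 7, 9, 11]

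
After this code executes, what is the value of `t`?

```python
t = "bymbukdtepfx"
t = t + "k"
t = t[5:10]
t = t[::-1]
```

+ 'k' → 'bymbukdtepfxk'
slice [5:10] → 'kdtep'
reverse → 'petdk'

'petdk'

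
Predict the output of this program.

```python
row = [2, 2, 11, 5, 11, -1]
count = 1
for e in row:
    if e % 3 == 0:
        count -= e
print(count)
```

1

e=2: not %3==0
e=2: not %3==0
e=11: not %3==0
e=5: not %3==0
e=11: not %3==0
e=-1: not %3==0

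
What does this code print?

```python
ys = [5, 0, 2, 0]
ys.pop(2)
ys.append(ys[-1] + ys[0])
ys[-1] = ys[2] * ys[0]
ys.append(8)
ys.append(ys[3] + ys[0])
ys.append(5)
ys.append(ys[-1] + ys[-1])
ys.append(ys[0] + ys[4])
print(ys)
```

pop(2) removes 2 → [5, 0, 0]
append ys[-1]+ys[0] = 0+5 = 5 → [5, 0, 0, 5]
ys[-1] = ys[2]*ys[0] = 0*5 = 0 → [5, 0, 0, 0]
append 8 → [5, 0, 0, 0, 8]
append ys[3]+ys[0] = 0+5 = 5 → [5, 0, 0, 0, 8, 5]
append 5 → [5, 0, 0, 0, 8, 5, 5]
append ys[-1]+ys[-1] = 5+5 = 10 → [5, 0, 0, 0, 8, 5, 5, 10]
append ys[0]+ys[4] = 5+8 = 13 → [5, 0, 0, 0, 8, 5, 5, 10, 13]

[5, 0, 0, 0, 8, 5, 5, 10, 13]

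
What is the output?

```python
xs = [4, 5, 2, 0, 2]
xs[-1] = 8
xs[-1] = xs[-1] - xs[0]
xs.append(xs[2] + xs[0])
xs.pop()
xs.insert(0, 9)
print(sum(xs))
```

24

xs[-1] = 8 → [4, 5, 2, 0, 8]
xs[-1] = xs[-1]-xs[0] = 8-4 = 4 → [4, 5, 2, 0, 4]
append xs[2]+xs[0] = 2+4 = 6 → [4, 5, 2, 0, 4, 6]
pop() removes 6 → [4, 5, 2, 0, 4]
insert 9 at 0 → [9, 4, 5, 2, 0, 4]
sum = 24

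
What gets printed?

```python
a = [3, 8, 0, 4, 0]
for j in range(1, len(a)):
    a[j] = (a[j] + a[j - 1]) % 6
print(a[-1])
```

3

j=1: a[1] = (8+3)%6 = 5 → [3, 5, 0, 4, 0]
j=2: a[2] = (0+5)%6 = 5 → [3, 5, 5, 4, 0]
j=3: a[3] = (4+5)%6 = 3 → [3, 5, 5, 3, 0]
j=4: a[4] = (0+3)%6 = 3 → [3, 5, 5, 3, 3]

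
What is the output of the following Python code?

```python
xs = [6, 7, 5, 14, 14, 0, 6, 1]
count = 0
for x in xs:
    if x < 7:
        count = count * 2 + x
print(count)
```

x=6: <7, count = 0*2+6 = 6
x=7: not <7
x=5: <7, count = 6*2+5 = 17
x=14: not <7
x=14: not <7
x=0: <7, count = 17*2+0 = 34
x=6: <7, count = 34*2+6 = 74
x=1: <7, count = 74*2+1 = 149

149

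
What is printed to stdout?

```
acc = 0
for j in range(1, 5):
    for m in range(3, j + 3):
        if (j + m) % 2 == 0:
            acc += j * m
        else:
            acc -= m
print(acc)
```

60

j=1,m=3: even sum, acc = 0+3 = 3
j=2,m=3: odd sum, acc = 3-3 = 0
j=2,m=4: even sum, acc = 0+8 = 8
j=3,m=3: even sum, acc = 8+9 = 17
j=3,m=4: odd sum, acc = 17-4 = 13
j=3,m=5: even sum, acc = 13+15 = 28
j=4,m=3: odd sum, acc = 28-3 = 25
j=4,m=4: even sum, acc = 25+16 = 41
j=4,m=5: odd sum, acc = 41-5 = 36
j=4,m=6: even sum, acc = 36+24 = 60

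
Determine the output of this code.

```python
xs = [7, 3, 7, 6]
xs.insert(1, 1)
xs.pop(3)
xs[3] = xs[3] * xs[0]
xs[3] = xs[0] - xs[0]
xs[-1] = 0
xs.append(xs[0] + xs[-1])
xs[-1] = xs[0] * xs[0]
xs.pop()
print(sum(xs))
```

insert 1 at 1 → [7, 1, 3, 7, 6]
pop(3) removes 7 → [7, 1, 3, 6]
xs[3] = xs[3]*xs[0] = 6*7 = 42 → [7, 1, 3, 42]
xs[3] = xs[0]-xs[0] = 7-7 = 0 → [7, 1, 3, 0]
xs[-1] = 0 → [7, 1, 3, 0]
append xs[0]+xs[-1] = 7+0 = 7 → [7, 1, 3, 0, 7]
xs[-1] = xs[0]*xs[0] = 7*7 = 49 → [7, 1, 3, 0, 49]
pop() removes 49 → [7, 1, 3, 0]
sum = 11

11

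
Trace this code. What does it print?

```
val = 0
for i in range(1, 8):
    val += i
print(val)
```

28

i=1: val = 0+1 = 1
i=2: val = 1+2 = 3
i=3: val = 3+3 = 6
i=4: val = 6+4 = 10
i=5: val = 10+5 = 15
i=6: val = 15+6 = 21
i=7: val = 21+7 = 28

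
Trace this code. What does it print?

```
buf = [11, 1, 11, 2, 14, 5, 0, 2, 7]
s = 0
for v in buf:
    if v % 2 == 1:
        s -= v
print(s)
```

v=11: odd, s = 0-11 = -11
v=1: odd, s = (-11)-1 = -12
v=11: odd, s = (-12)-11 = -23
v=2: not odd
v=14: not odd
v=5: odd, s = (-23)-5 = -28
v=0: not odd
v=2: not odd
v=7: odd, s = (-28)-7 = -35

-35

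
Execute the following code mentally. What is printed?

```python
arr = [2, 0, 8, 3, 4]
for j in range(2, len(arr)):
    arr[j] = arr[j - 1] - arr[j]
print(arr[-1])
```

j=2: arr[2] = 0-8 = -8 → [2, 0, -8, 3, 4]
j=3: arr[3] = (-8)-3 = -11 → [2, 0, -8, -11, 4]
j=4: arr[4] = (-11)-4 = -15 → [2, 0, -8, -11, -15]

-15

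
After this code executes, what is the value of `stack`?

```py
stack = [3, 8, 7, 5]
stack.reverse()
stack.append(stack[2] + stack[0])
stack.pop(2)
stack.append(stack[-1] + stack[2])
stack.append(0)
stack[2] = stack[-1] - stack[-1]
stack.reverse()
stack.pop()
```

[0, 16, 13, 0, 7]

reverse → [5, 7, 8, 3]
append stack[2]+stack[0] = 8+5 = 13 → [5, 7, 8, 3, 13]
pop(2) removes 8 → [5, 7, 3, 13]
append stack[-1]+stack[2] = 13+3 = 16 → [5, 7, 3, 13, 16]
append 0 → [5, 7, 3, 13, 16, 0]
stack[2] = stack[-1]-stack[-1] = 0-0 = 0 → [5, 7, 0, 13, 16, 0]
reverse → [0, 16, 13, 0, 7, 5]
pop() removes 5 → [0, 16, 13, 0, 7]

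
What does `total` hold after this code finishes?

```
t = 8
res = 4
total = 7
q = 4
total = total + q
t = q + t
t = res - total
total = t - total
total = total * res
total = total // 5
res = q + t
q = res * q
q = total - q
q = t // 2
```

total = 7+4 = 11
t = 4+8 = 12
t = 4-11 = -7
total = (-7)-11 = -18
total = (-18)*4 = -72
total = (-72)//5 = -15
res = 4+(-7) = -3
q = (-3)*4 = -12
q = (-15)-(-12) = -3
q = (-7)//2 = -4

-15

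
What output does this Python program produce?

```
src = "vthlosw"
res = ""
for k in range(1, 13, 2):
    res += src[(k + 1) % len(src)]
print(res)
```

k=1: add src[2]='h' → 'h'
k=3: add src[4]='o' → 'ho'
k=5: add src[6]='w' → 'how'
k=7: add src[1]='t' → 'howt'
k=9: add src[3]='l' → 'howtl'
k=11: add src[5]='s' → 'howtls'

howtls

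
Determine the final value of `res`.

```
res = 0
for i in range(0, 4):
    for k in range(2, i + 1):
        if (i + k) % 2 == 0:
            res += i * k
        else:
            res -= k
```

i=2,k=2: even sum, res = 0+4 = 4
i=3,k=2: odd sum, res = 4-2 = 2
i=3,k=3: even sum, res = 2+9 = 11

11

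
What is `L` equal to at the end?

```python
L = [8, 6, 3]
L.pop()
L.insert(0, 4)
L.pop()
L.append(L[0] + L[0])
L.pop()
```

[4, 8]

pop() removes 3 → [8, 6]
insert 4 at 0 → [4, 8, 6]
pop() removes 6 → [4, 8]
append L[0]+L[0] = 4+4 = 8 → [4, 8, 8]
pop() removes 8 → [4, 8]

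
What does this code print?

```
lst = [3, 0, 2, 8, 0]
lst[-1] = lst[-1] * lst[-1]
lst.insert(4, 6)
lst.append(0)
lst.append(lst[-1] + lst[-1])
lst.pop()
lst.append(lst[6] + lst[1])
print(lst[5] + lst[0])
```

lst[-1] = lst[-1]*lst[-1] = 0*0 = 0 → [3, 0, 2, 8, 0]
insert 6 at 4 → [3, 0, 2, 8, 6, 0]
append 0 → [3, 0, 2, 8, 6, 0, 0]
append lst[-1]+lst[-1] = 0+0 = 0 → [3, 0, 2, 8, 6, 0, 0, 0]
pop() removes 0 → [3, 0, 2, 8, 6, 0, 0]
append lst[6]+lst[1] = 0+0 = 0 → [3, 0, 2, 8, 6, 0, 0, 0]
lst[5]+lst[0] = 0+3 = 3

3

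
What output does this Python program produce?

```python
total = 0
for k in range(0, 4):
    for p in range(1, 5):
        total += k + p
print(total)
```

k=0,p=1: total = 0+1 = 1
k=0,p=2: total = 1+2 = 3
k=0,p=3: total = 3+3 = 6
k=0,p=4: total = 6+4 = 10
k=1,p=1: total = 10+2 = 12
k=1,p=2: total = 12+3 = 15
k=1,p=3: total = 15+4 = 19
k=1,p=4: total = 19+5 = 24
k=2,p=1: total = 24+3 = 27
k=2,p=2: total = 27+4 = 31
k=2,p=3: total = 31+5 = 36
k=2,p=4: total = 36+6 = 42
k=3,p=1: total = 42+4 = 46
k=3,p=2: total = 46+5 = 51
k=3,p=3: total = 51+6 = 57
k=3,p=4: total = 57+7 = 64

64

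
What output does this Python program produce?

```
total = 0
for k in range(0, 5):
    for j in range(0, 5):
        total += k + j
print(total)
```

k=0,j=0: total = 0+0 = 0
k=0,j=1: total = 0+1 = 1
k=0,j=2: total = 1+2 = 3
k=0,j=3: total = 3+3 = 6
k=0,j=4: total = 6+4 = 10
k=1,j=0: total = 10+1 = 11
k=1,j=1: total = 11+2 = 13
k=1,j=2: total = 13+3 = 16
k=1,j=3: total = 16+4 = 20
k=1,j=4: total = 20+5 = 25
k=2,j=0: total = 25+2 = 27
k=2,j=1: total = 27+3 = 30
k=2,j=2: total = 30+4 = 34
k=2,j=3: total = 34+5 = 39
k=2,j=4: total = 39+6 = 45
k=3,j=0: total = 45+3 = 48
k=3,j=1: total = 48+4 = 52
k=3,j=2: total = 52+5 = 57
k=3,j=3: total = 57+6 = 63
k=3,j=4: total = 63+7 = 70
k=4,j=0: total = 70+4 = 74
k=4,j=1: total = 74+5 = 79
k=4,j=2: total = 79+6 = 85
k=4,j=3: total = 85+7 = 92
k=4,j=4: total = 92+8 = 100

100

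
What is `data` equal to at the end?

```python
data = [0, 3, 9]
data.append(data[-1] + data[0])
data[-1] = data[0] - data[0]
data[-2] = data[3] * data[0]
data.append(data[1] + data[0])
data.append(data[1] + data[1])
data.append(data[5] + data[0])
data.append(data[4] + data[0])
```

append data[-1]+data[0] = 9+0 = 9 → [0, 3, 9, 9]
data[-1] = data[0]-data[0] = 0-0 = 0 → [0, 3, 9, 0]
data[-2] = data[3]*data[0] = 0*0 = 0 → [0, 3, 0, 0]
append data[1]+data[0] = 3+0 = 3 → [0, 3, 0, 0, 3]
append data[1]+data[1] = 3+3 = 6 → [0, 3, 0, 0, 3, 6]
append data[5]+data[0] = 6+0 = 6 → [0, 3, 0, 0, 3, 6, 6]
append data[4]+data[0] = 3+0 = 3 → [0, 3, 0, 0, 3, 6, 6, 3]

[0, 3, 0, 0, 3, 6, 6, 3]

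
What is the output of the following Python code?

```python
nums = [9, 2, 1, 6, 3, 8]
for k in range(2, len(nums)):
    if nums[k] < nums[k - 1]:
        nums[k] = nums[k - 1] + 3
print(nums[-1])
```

k=2: 1<2, nums[2] = 2+3 = 5 → [9, 2, 5, 6, 3, 8]
k=3: 6>=5, unchanged → [9, 2, 5, 6, 3, 8]
k=4: 3<6, nums[4] = 6+3 = 9 → [9, 2, 5, 6, 9, 8]
k=5: 8<9, nums[5] = 9+3 = 12 → [9, 2, 5, 6, 9, 12]

12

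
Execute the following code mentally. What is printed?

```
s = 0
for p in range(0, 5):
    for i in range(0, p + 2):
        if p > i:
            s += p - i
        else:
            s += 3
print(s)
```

p=0,i=0: not 0>0, s = 0+3 = 3
p=0,i=1: not 0>1, s = 3+3 = 6
p=1,i=0: 1>0, s = 6+1 = 7
p=1,i=1: not 1>1, s = 7+3 = 10
p=1,i=2: not 1>2, s = 10+3 = 13
p=2,i=0: 2>0, s = 13+2 = 15
p=2,i=1: 2>1, s = 15+1 = 16
p=2,i=2: not 2>2, s = 16+3 = 19
p=2,i=3: not 2>3, s = 19+3 = 22
p=3,i=0: 3>0, s = 22+3 = 25
p=3,i=1: 3>1, s = 25+2 = 27
p=3,i=2: 3>2, s = 27+1 = 28
p=3,i=3: not 3>3, s = 28+3 = 31
p=3,i=4: not 3>4, s = 31+3 = 34
p=4,i=0: 4>0, s = 34+4 = 38
p=4,i=1: 4>1, s = 38+3 = 41
p=4,i=2: 4>2, s = 41+2 = 43
p=4,i=3: 4>3, s = 43+1 = 44
p=4,i=4: not 4>4, s = 44+3 = 47
p=4,i=5: not 4>5, s = 47+3 = 50

50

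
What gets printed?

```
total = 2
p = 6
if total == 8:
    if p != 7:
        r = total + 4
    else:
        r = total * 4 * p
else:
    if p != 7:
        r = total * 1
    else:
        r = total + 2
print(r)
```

total=2, p=6
total == 8 is False; p != 7 is True
→ r = total * 1 = 2

2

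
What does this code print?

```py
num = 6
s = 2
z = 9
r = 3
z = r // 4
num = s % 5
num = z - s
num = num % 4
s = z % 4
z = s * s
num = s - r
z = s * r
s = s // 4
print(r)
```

3

z = 3//4 = 0
num = 2%5 = 2
num = 0-2 = -2
num = (-2)%4 = 2
s = 0%4 = 0
z = 0*0 = 0
num = 0-3 = -3
z = 0*3 = 0
s = 0//4 = 0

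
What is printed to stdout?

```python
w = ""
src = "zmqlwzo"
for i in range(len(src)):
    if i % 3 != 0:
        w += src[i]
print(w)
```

mqwz

i=0: skip
i=1: add 'm' → 'm'
i=2: add 'q' → 'mq'
i=3: skip
i=4: add 'w' → 'mqw'
i=5: add 'z' → 'mqwz'
i=6: skip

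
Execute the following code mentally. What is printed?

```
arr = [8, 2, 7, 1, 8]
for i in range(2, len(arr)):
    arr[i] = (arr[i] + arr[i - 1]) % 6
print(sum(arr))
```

17

i=2: arr[2] = (7+2)%6 = 3 → [8, 2, 3, 1, 8]
i=3: arr[3] = (1+3)%6 = 4 → [8, 2, 3, 4, 8]
i=4: arr[4] = (8+4)%6 = 0 → [8, 2, 3, 4, 0]
sum = 17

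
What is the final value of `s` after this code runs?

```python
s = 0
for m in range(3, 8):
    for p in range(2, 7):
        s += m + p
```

m=3,p=2: s = 0+5 = 5
m=3,p=3: s = 5+6 = 11
m=3,p=4: s = 11+7 = 18
m=3,p=5: s = 18+8 = 26
m=3,p=6: s = 26+9 = 35
m=4,p=2: s = 35+6 = 41
m=4,p=3: s = 41+7 = 48
m=4,p=4: s = 48+8 = 56
m=4,p=5: s = 56+9 = 65
m=4,p=6: s = 65+10 = 75
m=5,p=2: s = 75+7 = 82
m=5,p=3: s = 82+8 = 90
m=5,p=4: s = 90+9 = 99
m=5,p=5: s = 99+10 = 109
m=5,p=6: s = 109+11 = 120
m=6,p=2: s = 120+8 = 128
m=6,p=3: s = 128+9 = 137
m=6,p=4: s = 137+10 = 147
m=6,p=5: s = 147+11 = 158
m=6,p=6: s = 158+12 = 170
m=7,p=2: s = 170+9 = 179
m=7,p=3: s = 179+10 = 189
m=7,p=4: s = 189+11 = 200
m=7,p=5: s = 200+12 = 212
m=7,p=6: s = 212+13 = 225

225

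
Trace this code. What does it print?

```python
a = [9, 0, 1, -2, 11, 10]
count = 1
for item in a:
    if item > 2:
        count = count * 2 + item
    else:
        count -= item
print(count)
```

item=9: >2, count = 1*2+9 = 11
item=0: not >2, count = 11-0 = 11
item=1: not >2, count = 11-1 = 10
item=-2: not >2, count = 10-(-2) = 12
item=11: >2, count = 12*2+11 = 35
item=10: >2, count = 35*2+10 = 80

80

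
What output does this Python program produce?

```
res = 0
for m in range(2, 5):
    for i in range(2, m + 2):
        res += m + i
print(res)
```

57

m=2,i=2: res = 0+4 = 4
m=2,i=3: res = 4+5 = 9
m=3,i=2: res = 9+5 = 14
m=3,i=3: res = 14+6 = 20
m=3,i=4: res = 20+7 = 27
m=4,i=2: res = 27+6 = 33
m=4,i=3: res = 33+7 = 40
m=4,i=4: res = 40+8 = 48
m=4,i=5: res = 48+9 = 57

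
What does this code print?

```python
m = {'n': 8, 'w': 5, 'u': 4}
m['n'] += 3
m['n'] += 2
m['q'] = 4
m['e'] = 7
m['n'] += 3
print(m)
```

{'n': 16, 'w': 5, 'u': 4, 'q': 4, 'e': 7}

m['n'] = 8+3 = 11 → {'n': 11, 'w': 5, 'u': 4}
m['n'] = 11+2 = 13 → {'n': 13, 'w': 5, 'u': 4}
m['q'] = 4 → {'n': 13, 'w': 5, 'u': 4, 'q': 4}
m['e'] = 7 → {'n': 13, 'w': 5, 'u': 4, 'q': 4, 'e': 7}
m['n'] = 13+3 = 16 → {'n': 16, 'w': 5, 'u': 4, 'q': 4, 'e': 7}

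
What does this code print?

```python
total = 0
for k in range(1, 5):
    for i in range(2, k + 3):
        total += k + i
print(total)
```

k=1,i=2: total = 0+3 = 3
k=1,i=3: total = 3+4 = 7
k=2,i=2: total = 7+4 = 11
k=2,i=3: total = 11+5 = 16
k=2,i=4: total = 16+6 = 22
k=3,i=2: total = 22+5 = 27
k=3,i=3: total = 27+6 = 33
k=3,i=4: total = 33+7 = 40
k=3,i=5: total = 40+8 = 48
k=4,i=2: total = 48+6 = 54
k=4,i=3: total = 54+7 = 61
k=4,i=4: total = 61+8 = 69
k=4,i=5: total = 69+9 = 78
k=4,i=6: total = 78+10 = 88

88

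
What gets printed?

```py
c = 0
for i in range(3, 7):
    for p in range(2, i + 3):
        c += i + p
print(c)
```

200

i=3,p=2: c = 0+5 = 5
i=3,p=3: c = 5+6 = 11
i=3,p=4: c = 11+7 = 18
i=3,p=5: c = 18+8 = 26
i=4,p=2: c = 26+6 = 32
i=4,p=3: c = 32+7 = 39
i=4,p=4: c = 39+8 = 47
i=4,p=5: c = 47+9 = 56
i=4,p=6: c = 56+10 = 66
i=5,p=2: c = 66+7 = 73
i=5,p=3: c = 73+8 = 81
i=5,p=4: c = 81+9 = 90
i=5,p=5: c = 90+10 = 100
i=5,p=6: c = 100+11 = 111
i=5,p=7: c = 111+12 = 123
i=6,p=2: c = 123+8 = 131
i=6,p=3: c = 131+9 = 140
i=6,p=4: c = 140+10 = 150
i=6,p=5: c = 150+11 = 161
i=6,p=6: c = 161+12 = 173
i=6,p=7: c = 173+13 = 186
i=6,p=8: c = 186+14 = 200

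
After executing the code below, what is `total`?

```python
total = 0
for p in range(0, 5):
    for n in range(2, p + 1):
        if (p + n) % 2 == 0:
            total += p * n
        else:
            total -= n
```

p=2,n=2: even sum, total = 0+4 = 4
p=3,n=2: odd sum, total = 4-2 = 2
p=3,n=3: even sum, total = 2+9 = 11
p=4,n=2: even sum, total = 11+8 = 19
p=4,n=3: odd sum, total = 19-3 = 16
p=4,n=4: even sum, total = 16+16 = 32

32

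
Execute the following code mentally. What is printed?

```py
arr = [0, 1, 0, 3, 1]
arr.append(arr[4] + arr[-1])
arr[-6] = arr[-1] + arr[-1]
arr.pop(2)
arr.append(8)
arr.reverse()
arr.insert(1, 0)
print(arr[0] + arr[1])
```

append arr[4]+arr[-1] = 1+1 = 2 → [0, 1, 0, 3, 1, 2]
arr[-6] = arr[-1]+arr[-1] = 2+2 = 4 → [4, 1, 0, 3, 1, 2]
pop(2) removes 0 → [4, 1, 3, 1, 2]
append 8 → [4, 1, 3, 1, 2, 8]
reverse → [8, 2, 1, 3, 1, 4]
insert 0 at 1 → [8, 0, 2, 1, 3, 1, 4]
arr[0]+arr[1] = 8+0 = 8

8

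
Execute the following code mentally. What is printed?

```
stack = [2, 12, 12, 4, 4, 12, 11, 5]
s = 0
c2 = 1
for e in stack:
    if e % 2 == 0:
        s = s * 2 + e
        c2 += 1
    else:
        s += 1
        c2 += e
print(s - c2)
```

e=2: even, s = 0*2+2 = 2; c2=2
e=12: even, s = 2*2+12 = 16; c2=3
e=12: even, s = 16*2+12 = 44; c2=4
e=4: even, s = 44*2+4 = 92; c2=5
e=4: even, s = 92*2+4 = 188; c2=6
e=12: even, s = 188*2+12 = 388; c2=7
e=11: not even, s = 388+1 = 389; c2=18
e=5: not even, s = 389+1 = 390; c2=23
s-c2 = 390-23 = 367

367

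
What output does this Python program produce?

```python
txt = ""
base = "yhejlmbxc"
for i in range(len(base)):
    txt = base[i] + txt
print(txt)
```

i=0: prepend 'y' → 'y'
i=1: prepend 'h' → 'hy'
i=2: prepend 'e' → 'ehy'
i=3: prepend 'j' → 'jehy'
i=4: prepend 'l' → 'ljehy'
i=5: prepend 'm' → 'mljehy'
i=6: prepend 'b' → 'bmljehy'
i=7: prepend 'x' → 'xbmljehy'
i=8: prepend 'c' → 'cxbmljehy'

cxbmljehy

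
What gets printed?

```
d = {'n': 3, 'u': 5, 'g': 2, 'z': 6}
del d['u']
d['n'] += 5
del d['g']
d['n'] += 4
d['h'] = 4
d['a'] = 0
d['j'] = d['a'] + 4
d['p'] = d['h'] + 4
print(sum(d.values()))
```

34

del 'u' → {'n': 3, 'g': 2, 'z': 6}
d['n'] = 3+5 = 8 → {'n': 8, 'g': 2, 'z': 6}
del 'g' → {'n': 8, 'z': 6}
d['n'] = 8+4 = 12 → {'n': 12, 'z': 6}
d['h'] = 4 → {'n': 12, 'z': 6, 'h': 4}
d['a'] = 0 → {'n': 12, 'z': 6, 'h': 4, 'a': 0}
d['j'] = d['a']+4 = 4 → {'n': 12, 'z': 6, 'h': 4, 'a': 0, 'j': 4}
d['p'] = d['h']+4 = 8 → {'n': 12, 'z': 6, 'h': 4, 'a': 0, 'j': 4, 'p': 8}
sum of values = 34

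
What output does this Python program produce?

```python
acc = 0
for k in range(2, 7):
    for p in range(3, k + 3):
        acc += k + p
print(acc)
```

185

k=2,p=3: acc = 0+5 = 5
k=2,p=4: acc = 5+6 = 11
k=3,p=3: acc = 11+6 = 17
k=3,p=4: acc = 17+7 = 24
k=3,p=5: acc = 24+8 = 32
k=4,p=3: acc = 32+7 = 39
k=4,p=4: acc = 39+8 = 47
k=4,p=5: acc = 47+9 = 56
k=4,p=6: acc = 56+10 = 66
k=5,p=3: acc = 66+8 = 74
k=5,p=4: acc = 74+9 = 83
k=5,p=5: acc = 83+10 = 93
k=5,p=6: acc = 93+11 = 104
k=5,p=7: acc = 104+12 = 116
k=6,p=3: acc = 116+9 = 125
k=6,p=4: acc = 125+10 = 135
k=6,p=5: acc = 135+11 = 146
k=6,p=6: acc = 146+12 = 158
k=6,p=7: acc = 158+13 = 171
k=6,p=8: acc = 171+14 = 185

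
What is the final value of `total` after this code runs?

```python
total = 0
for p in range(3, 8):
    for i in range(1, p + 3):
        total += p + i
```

330

p=3,i=1: total = 0+4 = 4
p=3,i=2: total = 4+5 = 9
p=3,i=3: total = 9+6 = 15
p=3,i=4: total = 15+7 = 22
p=3,i=5: total = 22+8 = 30
p=4,i=1: total = 30+5 = 35
p=4,i=2: total = 35+6 = 41
p=4,i=3: total = 41+7 = 48
p=4,i=4: total = 48+8 = 56
p=4,i=5: total = 56+9 = 65
p=4,i=6: total = 65+10 = 75
p=5,i=1: total = 75+6 = 81
p=5,i=2: total = 81+7 = 88
p=5,i=3: total = 88+8 = 96
p=5,i=4: total = 96+9 = 105
p=5,i=5: total = 105+10 = 115
p=5,i=6: total = 115+11 = 126
p=5,i=7: total = 126+12 = 138
p=6,i=1: total = 138+7 = 145
p=6,i=2: total = 145+8 = 153
p=6,i=3: total = 153+9 = 162
p=6,i=4: total = 162+10 = 172
p=6,i=5: total = 172+11 = 183
p=6,i=6: total = 183+12 = 195
p=6,i=7: total = 195+13 = 208
p=6,i=8: total = 208+14 = 222
p=7,i=1: total = 222+8 = 230
p=7,i=2: total = 230+9 = 239
p=7,i=3: total = 239+10 = 249
p=7,i=4: total = 249+11 = 260
p=7,i=5: total = 260+12 = 272
p=7,i=6: total = 272+13 = 285
p=7,i=7: total = 285+14 = 299
p=7,i=8: total = 299+15 = 314
p=7,i=9: total = 314+16 = 330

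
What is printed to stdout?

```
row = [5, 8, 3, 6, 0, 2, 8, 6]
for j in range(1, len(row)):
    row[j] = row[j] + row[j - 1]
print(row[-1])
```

j=1: row[1] = 8+5 = 13 → [5, 13, 3, 6, 0, 2, 8, 6]
j=2: row[2] = 3+13 = 16 → [5, 13, 16, 6, 0, 2, 8, 6]
j=3: row[3] = 6+16 = 22 → [5, 13, 16, 22, 0, 2, 8, 6]
j=4: row[4] = 0+22 = 22 → [5, 13, 16, 22, 22, 2, 8, 6]
j=5: row[5] = 2+22 = 24 → [5, 13, 16, 22, 22, 24, 8, 6]
j=6: row[6] = 8+24 = 32 → [5, 13, 16, 22, 22, 24, 32, 6]
j=7: row[7] = 6+32 = 38 → [5, 13, 16, 22, 22, 24, 32, 38]

38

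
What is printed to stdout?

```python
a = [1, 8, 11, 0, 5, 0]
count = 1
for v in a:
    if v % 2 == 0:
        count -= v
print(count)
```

v=1: not even
v=8: even, count = 1-8 = -7
v=11: not even
v=0: even, count = (-7)-0 = -7
v=5: not even
v=0: even, count = (-7)-0 = -7

-7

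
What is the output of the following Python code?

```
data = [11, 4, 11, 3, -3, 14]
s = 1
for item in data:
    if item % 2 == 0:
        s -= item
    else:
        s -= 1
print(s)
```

item=11: not even, s = 1-1 = 0
item=4: even, s = 0-4 = -4
item=11: not even, s = (-4)-1 = -5
item=3: not even, s = (-5)-1 = -6
item=-3: not even, s = (-6)-1 = -7
item=14: even, s = (-7)-14 = -21

-21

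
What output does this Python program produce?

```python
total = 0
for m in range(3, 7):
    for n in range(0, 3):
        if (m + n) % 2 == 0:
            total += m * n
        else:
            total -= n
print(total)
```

m=3,n=0: odd sum, total = 0-0 = 0
m=3,n=1: even sum, total = 0+3 = 3
m=3,n=2: odd sum, total = 3-2 = 1
m=4,n=0: even sum, total = 1+0 = 1
m=4,n=1: odd sum, total = 1-1 = 0
m=4,n=2: even sum, total = 0+8 = 8
m=5,n=0: odd sum, total = 8-0 = 8
m=5,n=1: even sum, total = 8+5 = 13
m=5,n=2: odd sum, total = 13-2 = 11
m=6,n=0: even sum, total = 11+0 = 11
m=6,n=1: odd sum, total = 11-1 = 10
m=6,n=2: even sum, total = 10+12 = 22

22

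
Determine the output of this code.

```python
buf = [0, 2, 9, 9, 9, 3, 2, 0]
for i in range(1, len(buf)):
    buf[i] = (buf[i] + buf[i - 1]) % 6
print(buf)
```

i=1: buf[1] = (2+0)%6 = 2 → [0, 2, 9, 9, 9, 3, 2, 0]
i=2: buf[2] = (9+2)%6 = 5 → [0, 2, 5, 9, 9, 3, 2, 0]
i=3: buf[3] = (9+5)%6 = 2 → [0, 2, 5, 2, 9, 3, 2, 0]
i=4: buf[4] = (9+2)%6 = 5 → [0, 2, 5, 2, 5, 3, 2, 0]
i=5: buf[5] = (3+5)%6 = 2 → [0, 2, 5, 2, 5, 2, 2, 0]
i=6: buf[6] = (2+2)%6 = 4 → [0, 2, 5, 2, 5, 2, 4, 0]
i=7: buf[7] = (0+4)%6 = 4 → [0, 2, 5, 2, 5, 2, 4, 4]

[0, 2, 5, 2, 5, 2, 4, 4]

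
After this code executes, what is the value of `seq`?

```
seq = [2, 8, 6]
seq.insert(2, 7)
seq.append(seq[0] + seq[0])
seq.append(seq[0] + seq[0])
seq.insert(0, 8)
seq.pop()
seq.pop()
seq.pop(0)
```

insert 7 at 2 → [2, 8, 7, 6]
append seq[0]+seq[0] = 2+2 = 4 → [2, 8, 7, 6, 4]
append seq[0]+seq[0] = 2+2 = 4 → [2, 8, 7, 6, 4, 4]
insert 8 at 0 → [8, 2, 8, 7, 6, 4, 4]
pop() removes 4 → [8, 2, 8, 7, 6, 4]
pop() removes 4 → [8, 2, 8, 7, 6]
pop(0) removes 8 → [2, 8, 7, 6]

[2, 8, 7, 6]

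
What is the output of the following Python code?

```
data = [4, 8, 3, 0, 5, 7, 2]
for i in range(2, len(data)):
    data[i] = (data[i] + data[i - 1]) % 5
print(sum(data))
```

18

i=2: data[2] = (3+8)%5 = 1 → [4, 8, 1, 0, 5, 7, 2]
i=3: data[3] = (0+1)%5 = 1 → [4, 8, 1, 1, 5, 7, 2]
i=4: data[4] = (5+1)%5 = 1 → [4, 8, 1, 1, 1, 7, 2]
i=5: data[5] = (7+1)%5 = 3 → [4, 8, 1, 1, 1, 3, 2]
i=6: data[6] = (2+3)%5 = 0 → [4, 8, 1, 1, 1, 3, 0]
sum = 18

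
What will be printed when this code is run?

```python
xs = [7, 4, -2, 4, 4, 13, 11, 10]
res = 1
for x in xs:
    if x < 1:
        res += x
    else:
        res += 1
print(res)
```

x=7: not <1, res = 1+1 = 2
x=4: not <1, res = 2+1 = 3
x=-2: <1, res = 3+(-2) = 1
x=4: not <1, res = 1+1 = 2
x=4: not <1, res = 2+1 = 3
x=13: not <1, res = 3+1 = 4
x=11: not <1, res = 4+1 = 5
x=10: not <1, res = 5+1 = 6

6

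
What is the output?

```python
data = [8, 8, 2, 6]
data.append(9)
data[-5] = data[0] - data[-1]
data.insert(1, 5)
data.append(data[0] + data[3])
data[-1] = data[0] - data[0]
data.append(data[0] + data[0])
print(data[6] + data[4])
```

6

append 9 → [8, 8, 2, 6, 9]
data[-5] = data[0]-data[-1] = 8-9 = -1 → [-1, 8, 2, 6, 9]
insert 5 at 1 → [-1, 5, 8, 2, 6, 9]
append data[0]+data[3] = (-1)+2 = 1 → [-1, 5, 8, 2, 6, 9, 1]
data[-1] = data[0]-data[0] = (-1)-(-1) = 0 → [-1, 5, 8, 2, 6, 9, 0]
append data[0]+data[0] = (-1)+(-1) = -2 → [-1, 5, 8, 2, 6, 9, 0, -2]
data[6]+data[4] = 0+6 = 6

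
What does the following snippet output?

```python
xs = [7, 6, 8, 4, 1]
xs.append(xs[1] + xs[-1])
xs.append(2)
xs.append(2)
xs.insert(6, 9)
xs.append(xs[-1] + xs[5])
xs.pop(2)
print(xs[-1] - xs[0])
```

2

append xs[1]+xs[-1] = 6+1 = 7 → [7, 6, 8, 4, 1, 7]
append 2 → [7, 6, 8, 4, 1, 7, 2]
append 2 → [7, 6, 8, 4, 1, 7, 2, 2]
insert 9 at 6 → [7, 6, 8, 4, 1, 7, 9, 2, 2]
append xs[-1]+xs[5] = 2+7 = 9 → [7, 6, 8, 4, 1, 7, 9, 2, 2, 9]
pop(2) removes 8 → [7, 6, 4, 1, 7, 9, 2, 2, 9]
xs[-1]-xs[0] = 9-7 = 2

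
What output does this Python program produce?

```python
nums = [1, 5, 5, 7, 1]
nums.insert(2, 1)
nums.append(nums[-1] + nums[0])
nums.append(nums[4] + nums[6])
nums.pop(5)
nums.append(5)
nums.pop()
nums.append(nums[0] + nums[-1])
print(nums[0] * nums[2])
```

1

insert 1 at 2 → [1, 5, 1, 5, 7, 1]
append nums[-1]+nums[0] = 1+1 = 2 → [1, 5, 1, 5, 7, 1, 2]
append nums[4]+nums[6] = 7+2 = 9 → [1, 5, 1, 5, 7, 1, 2, 9]
pop(5) removes 1 → [1, 5, 1, 5, 7, 2, 9]
append 5 → [1, 5, 1, 5, 7, 2, 9, 5]
pop() removes 5 → [1, 5, 1, 5, 7, 2, 9]
append nums[0]+nums[-1] = 1+9 = 10 → [1, 5, 1, 5, 7, 2, 9, 10]
nums[0]*nums[2] = 1*1 = 1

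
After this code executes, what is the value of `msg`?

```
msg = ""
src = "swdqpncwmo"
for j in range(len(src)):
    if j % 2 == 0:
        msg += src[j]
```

j=0: add 's' → 's'
j=1: skip
j=2: add 'd' → 'sd'
j=3: skip
j=4: add 'p' → 'sdp'
j=5: skip
j=6: add 'c' → 'sdpc'
j=7: skip
j=8: add 'm' → 'sdpcm'
j=9: skip

'sdpcm'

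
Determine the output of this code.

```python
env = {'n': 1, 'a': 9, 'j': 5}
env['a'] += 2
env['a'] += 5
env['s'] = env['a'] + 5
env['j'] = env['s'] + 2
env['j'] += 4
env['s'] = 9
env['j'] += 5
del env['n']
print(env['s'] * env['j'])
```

288

env['a'] = 9+2 = 11 → {'n': 1, 'a': 11, 'j': 5}
env['a'] = 11+5 = 16 → {'n': 1, 'a': 16, 'j': 5}
env['s'] = env['a']+5 = 21 → {'n': 1, 'a': 16, 'j': 5, 's': 21}
env['j'] = env['s']+2 = 23 → {'n': 1, 'a': 16, 'j': 23, 's': 21}
env['j'] = 23+4 = 27 → {'n': 1, 'a': 16, 'j': 27, 's': 21}
env['s'] = 9 → {'n': 1, 'a': 16, 'j': 27, 's': 9}
env['j'] = 27+5 = 32 → {'n': 1, 'a': 16, 'j': 32, 's': 9}
del 'n' → {'a': 16, 'j': 32, 's': 9}
env['s']*env['j'] = 9*32 = 288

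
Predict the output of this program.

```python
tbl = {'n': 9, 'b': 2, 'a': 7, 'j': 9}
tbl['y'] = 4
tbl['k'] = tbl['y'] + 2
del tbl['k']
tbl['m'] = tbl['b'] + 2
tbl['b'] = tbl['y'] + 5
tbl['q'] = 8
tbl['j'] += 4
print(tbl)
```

tbl['y'] = 4 → {'n': 9, 'b': 2, 'a': 7, 'j': 9, 'y': 4}
tbl['k'] = tbl['y']+2 = 6 → {'n': 9, 'b': 2, 'a': 7, 'j': 9, 'y': 4, 'k': 6}
del 'k' → {'n': 9, 'b': 2, 'a': 7, 'j': 9, 'y': 4}
tbl['m'] = tbl['b']+2 = 4 → {'n': 9, 'b': 2, 'a': 7, 'j': 9, 'y': 4, 'm': 4}
tbl['b'] = tbl['y']+5 = 9 → {'n': 9, 'b': 9, 'a': 7, 'j': 9, 'y': 4, 'm': 4}
tbl['q'] = 8 → {'n': 9, 'b': 9, 'a': 7, 'j': 9, 'y': 4, 'm': 4, 'q': 8}
tbl['j'] = 9+4 = 13 → {'n': 9, 'b': 9, 'a': 7, 'j': 13, 'y': 4, 'm': 4, 'q': 8}

{'n': 9, 'b': 9, 'a': 7, 'j': 13, 'y': 4, 'm': 4, 'q': 8}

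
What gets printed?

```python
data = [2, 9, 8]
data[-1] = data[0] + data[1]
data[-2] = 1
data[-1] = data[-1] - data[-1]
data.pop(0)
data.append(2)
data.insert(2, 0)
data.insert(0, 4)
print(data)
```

[4, 1, 0, 0, 2]

data[-1] = data[0]+data[1] = 2+9 = 11 → [2, 9, 11]
data[-2] = 1 → [2, 1, 11]
data[-1] = data[-1]-data[-1] = 11-11 = 0 → [2, 1, 0]
pop(0) removes 2 → [1, 0]
append 2 → [1, 0, 2]
insert 0 at 2 → [1, 0, 0, 2]
insert 4 at 0 → [4, 1, 0, 0, 2]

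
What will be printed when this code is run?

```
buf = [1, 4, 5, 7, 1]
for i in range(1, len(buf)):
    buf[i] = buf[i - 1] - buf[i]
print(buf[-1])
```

i=1: buf[1] = 1-4 = -3 → [1, -3, 5, 7, 1]
i=2: buf[2] = (-3)-5 = -8 → [1, -3, -8, 7, 1]
i=3: buf[3] = (-8)-7 = -15 → [1, -3, -8, -15, 1]
i=4: buf[4] = (-15)-1 = -16 → [1, -3, -8, -15, -16]

-16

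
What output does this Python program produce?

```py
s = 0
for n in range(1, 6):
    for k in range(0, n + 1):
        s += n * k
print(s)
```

140

n=1,k=0: s = 0+0 = 0
n=1,k=1: s = 0+1 = 1
n=2,k=0: s = 1+0 = 1
n=2,k=1: s = 1+2 = 3
n=2,k=2: s = 3+4 = 7
n=3,k=0: s = 7+0 = 7
n=3,k=1: s = 7+3 = 10
n=3,k=2: s = 10+6 = 16
n=3,k=3: s = 16+9 = 25
n=4,k=0: s = 25+0 = 25
n=4,k=1: s = 25+4 = 29
n=4,k=2: s = 29+8 = 37
n=4,k=3: s = 37+12 = 49
n=4,k=4: s = 49+16 = 65
n=5,k=0: s = 65+0 = 65
n=5,k=1: s = 65+5 = 70
n=5,k=2: s = 70+10 = 80
n=5,k=3: s = 80+15 = 95
n=5,k=4: s = 95+20 = 115
n=5,k=5: s = 115+25 = 140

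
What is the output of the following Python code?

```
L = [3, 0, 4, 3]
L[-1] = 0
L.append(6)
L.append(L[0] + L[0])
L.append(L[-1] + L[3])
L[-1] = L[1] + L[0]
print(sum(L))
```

22

L[-1] = 0 → [3, 0, 4, 0]
append 6 → [3, 0, 4, 0, 6]
append L[0]+L[0] = 3+3 = 6 → [3, 0, 4, 0, 6, 6]
append L[-1]+L[3] = 6+0 = 6 → [3, 0, 4, 0, 6, 6, 6]
L[-1] = L[1]+L[0] = 0+3 = 3 → [3, 0, 4, 0, 6, 6, 3]
sum = 22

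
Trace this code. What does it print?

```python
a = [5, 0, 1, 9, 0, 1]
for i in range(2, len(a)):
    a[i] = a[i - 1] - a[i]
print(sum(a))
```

i=2: a[2] = 0-1 = -1 → [5, 0, -1, 9, 0, 1]
i=3: a[3] = (-1)-9 = -10 → [5, 0, -1, -10, 0, 1]
i=4: a[4] = (-10)-0 = -10 → [5, 0, -1, -10, -10, 1]
i=5: a[5] = (-10)-1 = -11 → [5, 0, -1, -10, -10, -11]
sum = -27

-27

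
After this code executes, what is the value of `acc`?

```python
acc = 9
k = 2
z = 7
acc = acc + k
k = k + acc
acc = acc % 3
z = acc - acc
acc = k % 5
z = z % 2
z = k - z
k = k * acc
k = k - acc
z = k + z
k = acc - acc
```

3

acc = 9+2 = 11
k = 2+11 = 13
acc = 11%3 = 2
z = 2-2 = 0
acc = 13%5 = 3
z = 0%2 = 0
z = 13-0 = 13
k = 13*3 = 39
k = 39-3 = 36
z = 36+13 = 49
k = 3-3 = 0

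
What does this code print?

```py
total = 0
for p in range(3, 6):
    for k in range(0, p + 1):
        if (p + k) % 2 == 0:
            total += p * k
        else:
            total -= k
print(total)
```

69

p=3,k=0: odd sum, total = 0-0 = 0
p=3,k=1: even sum, total = 0+3 = 3
p=3,k=2: odd sum, total = 3-2 = 1
p=3,k=3: even sum, total = 1+9 = 10
p=4,k=0: even sum, total = 10+0 = 10
p=4,k=1: odd sum, total = 10-1 = 9
p=4,k=2: even sum, total = 9+8 = 17
p=4,k=3: odd sum, total = 17-3 = 14
p=4,k=4: even sum, total = 14+16 = 30
p=5,k=0: odd sum, total = 30-0 = 30
p=5,k=1: even sum, total = 30+5 = 35
p=5,k=2: odd sum, total = 35-2 = 33
p=5,k=3: even sum, total = 33+15 = 48
p=5,k=4: odd sum, total = 48-4 = 44
p=5,k=5: even sum, total = 44+25 = 69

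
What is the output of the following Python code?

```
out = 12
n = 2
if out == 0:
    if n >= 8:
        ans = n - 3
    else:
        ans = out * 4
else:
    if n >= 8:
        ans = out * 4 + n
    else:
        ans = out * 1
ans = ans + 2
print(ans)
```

14

out=12, n=2
out == 0 is False; n >= 8 is False
→ ans = out * 1 = 12
ans = 12+2 = 14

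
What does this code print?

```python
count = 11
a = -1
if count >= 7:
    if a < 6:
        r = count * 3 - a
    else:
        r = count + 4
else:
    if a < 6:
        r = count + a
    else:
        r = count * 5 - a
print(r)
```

34

count=11, a=-1
count >= 7 is True; a < 6 is True
→ r = count * 3 - a = 34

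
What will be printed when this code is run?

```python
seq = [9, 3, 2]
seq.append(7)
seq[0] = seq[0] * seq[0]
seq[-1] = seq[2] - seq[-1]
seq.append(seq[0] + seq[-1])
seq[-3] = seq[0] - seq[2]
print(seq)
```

[81, 3, 79, -5, 76]

append 7 → [9, 3, 2, 7]
seq[0] = seq[0]*seq[0] = 9*9 = 81 → [81, 3, 2, 7]
seq[-1] = seq[2]-seq[-1] = 2-7 = -5 → [81, 3, 2, -5]
append seq[0]+seq[-1] = 81+(-5) = 76 → [81, 3, 2, -5, 76]
seq[-3] = seq[0]-seq[2] = 81-2 = 79 → [81, 3, 79, -5, 76]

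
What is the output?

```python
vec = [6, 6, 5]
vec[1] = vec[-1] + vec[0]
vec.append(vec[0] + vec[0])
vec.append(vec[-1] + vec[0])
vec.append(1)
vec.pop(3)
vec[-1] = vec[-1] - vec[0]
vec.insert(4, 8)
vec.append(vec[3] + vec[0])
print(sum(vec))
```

vec[1] = vec[-1]+vec[0] = 5+6 = 11 → [6, 11, 5]
append vec[0]+vec[0] = 6+6 = 12 → [6, 11, 5, 12]
append vec[-1]+vec[0] = 12+6 = 18 → [6, 11, 5, 12, 18]
append 1 → [6, 11, 5, 12, 18, 1]
pop(3) removes 12 → [6, 11, 5, 18, 1]
vec[-1] = vec[-1]-vec[0] = 1-6 = -5 → [6, 11, 5, 18, -5]
insert 8 at 4 → [6, 11, 5, 18, 8, -5]
append vec[3]+vec[0] = 18+6 = 24 → [6, 11, 5, 18, 8, -5, 24]
sum = 67

67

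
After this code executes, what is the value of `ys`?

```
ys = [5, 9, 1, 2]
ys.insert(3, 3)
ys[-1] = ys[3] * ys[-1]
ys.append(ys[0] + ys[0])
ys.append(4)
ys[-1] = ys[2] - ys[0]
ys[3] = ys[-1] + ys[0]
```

insert 3 at 3 → [5, 9, 1, 3, 2]
ys[-1] = ys[3]*ys[-1] = 3*2 = 6 → [5, 9, 1, 3, 6]
append ys[0]+ys[0] = 5+5 = 10 → [5, 9, 1, 3, 6, 10]
append 4 → [5, 9, 1, 3, 6, 10, 4]
ys[-1] = ys[2]-ys[0] = 1-5 = -4 → [5, 9, 1, 3, 6, 10, -4]
ys[3] = ys[-1]+ys[0] = (-4)+5 = 1 → [5, 9, 1, 1, 6, 10, -4]

[5, 9, 1, 1, 6, 10, -4]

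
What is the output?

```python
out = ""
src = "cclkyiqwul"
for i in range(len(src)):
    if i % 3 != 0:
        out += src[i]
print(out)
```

clyiwu

i=0: skip
i=1: add 'c' → 'c'
i=2: add 'l' → 'cl'
i=3: skip
i=4: add 'y' → 'cly'
i=5: add 'i' → 'clyi'
i=6: skip
i=7: add 'w' → 'clyiw'
i=8: add 'u' → 'clyiwu'
i=9: skip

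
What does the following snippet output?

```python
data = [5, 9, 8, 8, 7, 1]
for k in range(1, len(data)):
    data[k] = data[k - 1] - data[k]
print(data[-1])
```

k=1: data[1] = 5-9 = -4 → [5, -4, 8, 8, 7, 1]
k=2: data[2] = (-4)-8 = -12 → [5, -4, -12, 8, 7, 1]
k=3: data[3] = (-12)-8 = -20 → [5, -4, -12, -20, 7, 1]
k=4: data[4] = (-20)-7 = -27 → [5, -4, -12, -20, -27, 1]
k=5: data[5] = (-27)-1 = -28 → [5, -4, -12, -20, -27, -28]

-28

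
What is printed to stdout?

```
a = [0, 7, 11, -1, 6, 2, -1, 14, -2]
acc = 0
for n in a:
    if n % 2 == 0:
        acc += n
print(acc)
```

n=0: even, acc = 0+0 = 0
n=7: not even
n=11: not even
n=-1: not even
n=6: even, acc = 0+6 = 6
n=2: even, acc = 6+2 = 8
n=-1: not even
n=14: even, acc = 8+14 = 22
n=-2: even, acc = 22+(-2) = 20

20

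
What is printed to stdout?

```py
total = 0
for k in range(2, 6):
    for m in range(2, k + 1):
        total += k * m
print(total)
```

125

k=2,m=2: total = 0+4 = 4
k=3,m=2: total = 4+6 = 10
k=3,m=3: total = 10+9 = 19
k=4,m=2: total = 19+8 = 27
k=4,m=3: total = 27+12 = 39
k=4,m=4: total = 39+16 = 55
k=5,m=2: total = 55+10 = 65
k=5,m=3: total = 65+15 = 80
k=5,m=4: total = 80+20 = 100
k=5,m=5: total = 100+25 = 125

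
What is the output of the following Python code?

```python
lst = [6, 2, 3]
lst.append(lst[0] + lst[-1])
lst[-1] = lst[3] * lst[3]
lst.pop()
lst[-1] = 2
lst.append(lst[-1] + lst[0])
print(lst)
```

[6, 2, 2, 8]

append lst[0]+lst[-1] = 6+3 = 9 → [6, 2, 3, 9]
lst[-1] = lst[3]*lst[3] = 9*9 = 81 → [6, 2, 3, 81]
pop() removes 81 → [6, 2, 3]
lst[-1] = 2 → [6, 2, 2]
append lst[-1]+lst[0] = 2+6 = 8 → [6, 2, 2, 8]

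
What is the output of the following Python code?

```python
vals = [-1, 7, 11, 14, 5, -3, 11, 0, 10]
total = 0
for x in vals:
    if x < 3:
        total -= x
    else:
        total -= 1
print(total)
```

x=-1: <3, total = 0-(-1) = 1
x=7: not <3, total = 1-1 = 0
x=11: not <3, total = 0-1 = -1
x=14: not <3, total = (-1)-1 = -2
x=5: not <3, total = (-2)-1 = -3
x=-3: <3, total = (-3)-(-3) = 0
x=11: not <3, total = 0-1 = -1
x=0: <3, total = (-1)-0 = -1
x=10: not <3, total = (-1)-1 = -2

-2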